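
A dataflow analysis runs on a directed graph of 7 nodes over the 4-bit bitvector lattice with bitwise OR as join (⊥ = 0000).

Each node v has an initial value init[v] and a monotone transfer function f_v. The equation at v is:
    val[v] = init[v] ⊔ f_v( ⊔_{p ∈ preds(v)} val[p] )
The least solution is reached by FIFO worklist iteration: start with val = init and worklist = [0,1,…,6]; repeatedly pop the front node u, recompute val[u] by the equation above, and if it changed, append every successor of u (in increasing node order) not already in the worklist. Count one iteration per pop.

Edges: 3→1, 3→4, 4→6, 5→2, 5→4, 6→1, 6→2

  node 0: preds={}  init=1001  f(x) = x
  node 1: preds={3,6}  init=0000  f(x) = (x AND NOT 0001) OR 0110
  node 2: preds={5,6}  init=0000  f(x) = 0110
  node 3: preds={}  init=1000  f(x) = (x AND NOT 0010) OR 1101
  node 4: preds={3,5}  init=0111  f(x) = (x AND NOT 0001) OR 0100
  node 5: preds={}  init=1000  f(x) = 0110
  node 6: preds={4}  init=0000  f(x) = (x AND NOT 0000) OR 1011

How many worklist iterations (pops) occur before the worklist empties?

10

Worklist (10 pops):
  #1 pop 0: in=0000 → 1001 (no change)
  #2 pop 1: in=1000 → 1110 (was 0000); enqueue []
  #3 pop 2: in=1000 → 0110 (was 0000); enqueue []
  #4 pop 3: in=0000 → 1101 (was 1000); enqueue [1]
  #5 pop 4: in=1101 → 1111 (was 0111); enqueue []
  #6 pop 5: in=0000 → 1110 (was 1000); enqueue [2,4]
  #7 pop 6: in=1111 → 1111 (was 0000); enqueue []
  #8 pop 1: in=1111 → 1110 (no change)
  #9 pop 2: in=1111 → 0110 (no change)
  #10 pop 4: in=1111 → 1111 (no change)

Fixpoint:
  val[0] = 1001
  val[1] = 1110
  val[2] = 0110
  val[3] = 1101
  val[4] = 1111
  val[5] = 1110
  val[6] = 1111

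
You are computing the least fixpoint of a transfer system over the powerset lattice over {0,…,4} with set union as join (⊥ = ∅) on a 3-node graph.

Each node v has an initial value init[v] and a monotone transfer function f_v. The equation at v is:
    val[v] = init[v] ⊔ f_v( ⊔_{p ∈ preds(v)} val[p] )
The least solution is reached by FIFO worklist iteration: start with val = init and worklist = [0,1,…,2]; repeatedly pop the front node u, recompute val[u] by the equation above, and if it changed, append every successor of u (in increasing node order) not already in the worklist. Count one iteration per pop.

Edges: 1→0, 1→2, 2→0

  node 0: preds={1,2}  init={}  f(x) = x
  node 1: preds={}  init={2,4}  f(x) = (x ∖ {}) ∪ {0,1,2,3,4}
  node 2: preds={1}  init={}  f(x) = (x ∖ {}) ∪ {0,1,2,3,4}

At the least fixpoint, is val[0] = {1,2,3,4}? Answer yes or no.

no

Trace (4 dequeues):
  [1] u=0 | in {2,4} | out {2,4} | prev {} | push {}
  [2] u=1 | in {} | out {0,1,2,3,4} | prev {2,4} | push {0}
  [3] u=2 | in {0,1,2,3,4} | out {0,1,2,3,4} | prev {} | push {}
  [4] u=0 | in {0,1,2,3,4} | out {0,1,2,3,4} | prev {2,4} | push {}

Converged values:
  [0] {0,1,2,3,4}
  [1] {0,1,2,3,4}
  [2] {0,1,2,3,4}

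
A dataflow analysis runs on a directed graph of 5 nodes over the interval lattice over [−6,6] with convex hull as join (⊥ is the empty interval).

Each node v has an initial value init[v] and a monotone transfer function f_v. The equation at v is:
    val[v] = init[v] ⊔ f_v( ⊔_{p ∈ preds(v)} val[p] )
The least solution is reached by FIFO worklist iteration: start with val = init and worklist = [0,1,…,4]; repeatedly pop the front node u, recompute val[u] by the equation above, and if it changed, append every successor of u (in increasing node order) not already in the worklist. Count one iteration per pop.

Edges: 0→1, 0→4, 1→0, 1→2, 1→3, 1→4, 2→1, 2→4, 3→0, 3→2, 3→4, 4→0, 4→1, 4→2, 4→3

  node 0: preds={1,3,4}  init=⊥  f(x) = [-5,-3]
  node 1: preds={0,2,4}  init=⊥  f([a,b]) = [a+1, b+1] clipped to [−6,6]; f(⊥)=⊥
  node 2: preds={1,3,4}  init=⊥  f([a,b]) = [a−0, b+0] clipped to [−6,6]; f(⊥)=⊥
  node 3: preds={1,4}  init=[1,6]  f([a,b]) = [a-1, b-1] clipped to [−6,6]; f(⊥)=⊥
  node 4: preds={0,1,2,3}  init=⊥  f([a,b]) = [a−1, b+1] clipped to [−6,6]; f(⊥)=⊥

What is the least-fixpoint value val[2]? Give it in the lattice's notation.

Worklist (13 pops):
  #1 pop 0: in=[1,6] → [-5,-3] (was ⊥); enqueue []
  #2 pop 1: in=[-5,-3] → [-4,-2] (was ⊥); enqueue [0]
  #3 pop 2: in=[-4,6] → [-4,6] (was ⊥); enqueue [1]
  #4 pop 3: in=[-4,-2] → [-5,6] (was [1,6]); enqueue [2]
  #5 pop 4: in=[-5,6] → [-6,6] (was ⊥); enqueue [3]
  #6 pop 0: in=[-6,6] → [-5,-3] (no change)
  #7 pop 1: in=[-6,6] → [-5,6] (was [-4,-2]); enqueue [0,4]
  #8 pop 2: in=[-6,6] → [-6,6] (was [-4,6]); enqueue [1]
  #9 pop 3: in=[-6,6] → [-6,6] (was [-5,6]); enqueue [2]
  #10 pop 0: in=[-6,6] → [-5,-3] (no change)
  #11 pop 4: in=[-6,6] → [-6,6] (no change)
  #12 pop 1: in=[-6,6] → [-5,6] (no change)
  #13 pop 2: in=[-6,6] → [-6,6] (no change)

Fixpoint:
  val[0] = [-5,-3]
  val[1] = [-5,6]
  val[2] = [-6,6]
  val[3] = [-6,6]
  val[4] = [-6,6]

[-6,6]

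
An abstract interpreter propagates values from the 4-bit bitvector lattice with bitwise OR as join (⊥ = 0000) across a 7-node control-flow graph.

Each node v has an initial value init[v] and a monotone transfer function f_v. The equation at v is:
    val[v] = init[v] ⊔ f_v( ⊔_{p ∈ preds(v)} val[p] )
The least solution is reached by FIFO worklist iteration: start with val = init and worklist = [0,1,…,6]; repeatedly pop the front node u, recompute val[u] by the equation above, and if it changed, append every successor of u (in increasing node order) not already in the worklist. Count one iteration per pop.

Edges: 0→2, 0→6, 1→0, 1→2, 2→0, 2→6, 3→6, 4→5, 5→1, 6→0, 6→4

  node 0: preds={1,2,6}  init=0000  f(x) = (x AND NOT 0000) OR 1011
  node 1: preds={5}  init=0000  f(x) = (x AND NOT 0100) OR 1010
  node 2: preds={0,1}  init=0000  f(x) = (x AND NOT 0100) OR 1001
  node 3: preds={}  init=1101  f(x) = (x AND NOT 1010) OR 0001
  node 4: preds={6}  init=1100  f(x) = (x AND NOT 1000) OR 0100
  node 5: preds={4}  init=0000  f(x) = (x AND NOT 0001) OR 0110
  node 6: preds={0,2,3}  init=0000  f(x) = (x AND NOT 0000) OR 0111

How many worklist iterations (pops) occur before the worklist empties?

13

Iteration log — 13 steps:
  step 1. node 0  ⊔preds=0000  new=1011  old=0000  +wl: 
  step 2. node 1  ⊔preds=0000  new=1010  old=0000  +wl: 0
  step 3. node 2  ⊔preds=1011  new=1011  old=0000  +wl: 
  step 4. node 3  ⊔preds=0000  new=1101  stable
  step 5. node 4  ⊔preds=0000  new=1100  stable
  step 6. node 5  ⊔preds=1100  new=1110  old=0000  +wl: 1
  step 7. node 6  ⊔preds=1111  new=1111  old=0000  +wl: 4
  step 8. node 0  ⊔preds=1111  new=1111  old=1011  +wl: 2,6
  step 9. node 1  ⊔preds=1110  new=1010  stable
  step 10. node 4  ⊔preds=1111  new=1111  old=1100  +wl: 5
  step 11. node 2  ⊔preds=1111  new=1011  stable
  step 12. node 6  ⊔preds=1111  new=1111  stable
  step 13. node 5  ⊔preds=1111  new=1110  stable

Least fixpoint reached:
  node 0: 1111
  node 1: 1010
  node 2: 1011
  node 3: 1101
  node 4: 1111
  node 5: 1110
  node 6: 1111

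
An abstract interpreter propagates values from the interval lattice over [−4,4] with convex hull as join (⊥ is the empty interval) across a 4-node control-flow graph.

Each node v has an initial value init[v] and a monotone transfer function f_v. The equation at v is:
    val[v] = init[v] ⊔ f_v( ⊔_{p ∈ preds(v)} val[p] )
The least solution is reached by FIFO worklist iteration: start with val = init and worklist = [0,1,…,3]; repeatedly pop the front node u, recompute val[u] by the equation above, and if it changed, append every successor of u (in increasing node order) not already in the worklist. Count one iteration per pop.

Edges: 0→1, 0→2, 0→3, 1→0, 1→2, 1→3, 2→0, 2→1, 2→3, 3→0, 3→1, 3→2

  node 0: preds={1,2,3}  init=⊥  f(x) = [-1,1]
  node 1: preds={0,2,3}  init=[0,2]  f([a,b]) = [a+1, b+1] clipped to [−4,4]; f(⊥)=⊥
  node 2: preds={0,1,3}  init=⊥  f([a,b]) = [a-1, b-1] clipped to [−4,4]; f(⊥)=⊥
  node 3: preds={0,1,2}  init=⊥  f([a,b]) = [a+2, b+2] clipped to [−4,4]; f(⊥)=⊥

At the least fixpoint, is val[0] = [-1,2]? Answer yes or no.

no

Iteration log — 10 steps:
  step 1. node 0  ⊔preds=[0,2]  new=[-1,1]  old=⊥  +wl: 
  step 2. node 1  ⊔preds=[-1,1]  new=[0,2]  stable
  step 3. node 2  ⊔preds=[-1,2]  new=[-2,1]  old=⊥  +wl: 0,1
  step 4. node 3  ⊔preds=[-2,2]  new=[0,4]  old=⊥  +wl: 2
  step 5. node 0  ⊔preds=[-2,4]  new=[-1,1]  stable
  step 6. node 1  ⊔preds=[-2,4]  new=[-1,4]  old=[0,2]  +wl: 0,3
  step 7. node 2  ⊔preds=[-1,4]  new=[-2,3]  old=[-2,1]  +wl: 1
  step 8. node 0  ⊔preds=[-2,4]  new=[-1,1]  stable
  step 9. node 3  ⊔preds=[-2,4]  new=[0,4]  stable
  step 10. node 1  ⊔preds=[-2,4]  new=[-1,4]  stable

Least fixpoint reached:
  node 0: [-1,1]
  node 1: [-1,4]
  node 2: [-2,3]
  node 3: [0,4]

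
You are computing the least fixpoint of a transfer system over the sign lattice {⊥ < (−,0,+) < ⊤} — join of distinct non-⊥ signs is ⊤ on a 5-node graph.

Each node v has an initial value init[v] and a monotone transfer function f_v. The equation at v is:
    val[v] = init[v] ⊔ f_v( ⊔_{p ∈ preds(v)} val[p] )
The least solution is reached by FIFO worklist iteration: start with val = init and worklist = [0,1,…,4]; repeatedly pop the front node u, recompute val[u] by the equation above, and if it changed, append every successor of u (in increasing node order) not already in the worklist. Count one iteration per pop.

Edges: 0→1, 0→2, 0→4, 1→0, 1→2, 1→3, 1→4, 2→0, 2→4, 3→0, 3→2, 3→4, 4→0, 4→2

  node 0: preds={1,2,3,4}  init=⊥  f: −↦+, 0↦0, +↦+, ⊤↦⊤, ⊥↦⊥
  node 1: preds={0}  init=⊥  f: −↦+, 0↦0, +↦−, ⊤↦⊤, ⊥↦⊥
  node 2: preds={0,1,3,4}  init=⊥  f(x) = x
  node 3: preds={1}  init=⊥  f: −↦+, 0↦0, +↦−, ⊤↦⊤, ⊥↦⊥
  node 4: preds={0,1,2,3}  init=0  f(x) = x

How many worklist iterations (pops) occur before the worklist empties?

7

Worklist (7 pops):
  #1 pop 0: in=0 → 0 (was ⊥); enqueue []
  #2 pop 1: in=0 → 0 (was ⊥); enqueue [0]
  #3 pop 2: in=0 → 0 (was ⊥); enqueue []
  #4 pop 3: in=0 → 0 (was ⊥); enqueue [2]
  #5 pop 4: in=0 → 0 (no change)
  #6 pop 0: in=0 → 0 (no change)
  #7 pop 2: in=0 → 0 (no change)

Fixpoint:
  val[0] = 0
  val[1] = 0
  val[2] = 0
  val[3] = 0
  val[4] = 0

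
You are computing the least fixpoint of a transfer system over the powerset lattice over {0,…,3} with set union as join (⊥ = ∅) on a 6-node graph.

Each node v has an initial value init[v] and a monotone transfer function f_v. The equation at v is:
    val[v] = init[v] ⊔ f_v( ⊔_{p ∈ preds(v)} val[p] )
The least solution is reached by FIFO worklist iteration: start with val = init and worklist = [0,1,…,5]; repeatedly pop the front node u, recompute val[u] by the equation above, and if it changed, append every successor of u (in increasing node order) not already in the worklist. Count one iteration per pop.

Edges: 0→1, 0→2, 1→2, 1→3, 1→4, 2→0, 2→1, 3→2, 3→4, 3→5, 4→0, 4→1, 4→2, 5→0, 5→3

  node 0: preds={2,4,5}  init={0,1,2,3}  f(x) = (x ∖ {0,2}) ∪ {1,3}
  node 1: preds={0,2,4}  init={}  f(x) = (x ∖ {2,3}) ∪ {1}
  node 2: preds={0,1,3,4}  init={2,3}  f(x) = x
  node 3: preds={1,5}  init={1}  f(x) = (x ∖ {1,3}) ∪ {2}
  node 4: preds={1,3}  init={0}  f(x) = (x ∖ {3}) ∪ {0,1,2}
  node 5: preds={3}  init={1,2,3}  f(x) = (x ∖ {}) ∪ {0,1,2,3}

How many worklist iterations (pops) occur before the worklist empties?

10

Trace (10 dequeues):
  [1] u=0 | in {0,1,2,3} | out {0,1,2,3} | ==
  [2] u=1 | in {0,1,2,3} | out {0,1} | prev {} | push {}
  [3] u=2 | in {0,1,2,3} | out {0,1,2,3} | prev {2,3} | push {0,1}
  [4] u=3 | in {0,1,2,3} | out {0,1,2} | prev {1} | push {2}
  [5] u=4 | in {0,1,2} | out {0,1,2} | prev {0} | push {}
  [6] u=5 | in {0,1,2} | out {0,1,2,3} | prev {1,2,3} | push {3}
  [7] u=0 | in {0,1,2,3} | out {0,1,2,3} | ==
  [8] u=1 | in {0,1,2,3} | out {0,1} | ==
  [9] u=2 | in {0,1,2,3} | out {0,1,2,3} | ==
  [10] u=3 | in {0,1,2,3} | out {0,1,2} | ==

Converged values:
  [0] {0,1,2,3}
  [1] {0,1}
  [2] {0,1,2,3}
  [3] {0,1,2}
  [4] {0,1,2}
  [5] {0,1,2,3}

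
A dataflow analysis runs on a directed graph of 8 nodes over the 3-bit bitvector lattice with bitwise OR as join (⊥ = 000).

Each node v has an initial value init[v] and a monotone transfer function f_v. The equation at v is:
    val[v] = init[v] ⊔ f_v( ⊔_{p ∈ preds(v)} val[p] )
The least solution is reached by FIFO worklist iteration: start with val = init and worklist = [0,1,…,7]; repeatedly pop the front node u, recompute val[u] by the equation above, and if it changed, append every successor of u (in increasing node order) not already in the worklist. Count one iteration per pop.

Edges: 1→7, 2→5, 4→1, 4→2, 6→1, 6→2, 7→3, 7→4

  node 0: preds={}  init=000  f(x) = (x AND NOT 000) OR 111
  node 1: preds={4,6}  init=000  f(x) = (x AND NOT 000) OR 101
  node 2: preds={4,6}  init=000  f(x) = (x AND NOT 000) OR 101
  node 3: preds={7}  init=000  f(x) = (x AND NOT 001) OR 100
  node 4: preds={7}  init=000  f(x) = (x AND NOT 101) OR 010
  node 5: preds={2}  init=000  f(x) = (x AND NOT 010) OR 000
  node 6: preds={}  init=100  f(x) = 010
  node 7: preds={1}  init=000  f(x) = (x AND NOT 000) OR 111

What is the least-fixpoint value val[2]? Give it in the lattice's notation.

111

Worklist (14 pops):
  #1 pop 0: in=000 → 111 (was 000); enqueue []
  #2 pop 1: in=100 → 101 (was 000); enqueue []
  #3 pop 2: in=100 → 101 (was 000); enqueue []
  #4 pop 3: in=000 → 100 (was 000); enqueue []
  #5 pop 4: in=000 → 010 (was 000); enqueue [1,2]
  #6 pop 5: in=101 → 101 (was 000); enqueue []
  #7 pop 6: in=000 → 110 (was 100); enqueue []
  #8 pop 7: in=101 → 111 (was 000); enqueue [3,4]
  #9 pop 1: in=110 → 111 (was 101); enqueue [7]
  #10 pop 2: in=110 → 111 (was 101); enqueue [5]
  #11 pop 3: in=111 → 110 (was 100); enqueue []
  #12 pop 4: in=111 → 010 (no change)
  #13 pop 7: in=111 → 111 (no change)
  #14 pop 5: in=111 → 101 (no change)

Fixpoint:
  val[0] = 111
  val[1] = 111
  val[2] = 111
  val[3] = 110
  val[4] = 010
  val[5] = 101
  val[6] = 110
  val[7] = 111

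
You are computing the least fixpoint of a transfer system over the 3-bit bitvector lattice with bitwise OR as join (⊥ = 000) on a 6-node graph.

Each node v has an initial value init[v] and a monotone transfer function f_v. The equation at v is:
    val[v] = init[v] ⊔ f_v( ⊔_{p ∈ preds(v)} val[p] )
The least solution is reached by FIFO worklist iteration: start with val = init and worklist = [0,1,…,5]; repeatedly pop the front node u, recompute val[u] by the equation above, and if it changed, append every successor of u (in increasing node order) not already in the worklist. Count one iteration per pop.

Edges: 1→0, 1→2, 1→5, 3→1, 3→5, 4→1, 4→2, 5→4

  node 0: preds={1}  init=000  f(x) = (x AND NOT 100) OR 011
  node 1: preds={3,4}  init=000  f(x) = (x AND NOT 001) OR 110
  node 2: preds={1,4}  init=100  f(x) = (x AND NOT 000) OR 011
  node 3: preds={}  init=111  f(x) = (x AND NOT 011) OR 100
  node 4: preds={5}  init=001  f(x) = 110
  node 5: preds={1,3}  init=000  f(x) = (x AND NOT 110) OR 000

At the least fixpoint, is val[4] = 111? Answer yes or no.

yes

Iteration log — 10 steps:
  step 1. node 0  ⊔preds=000  new=011  old=000  +wl: 
  step 2. node 1  ⊔preds=111  new=110  old=000  +wl: 0
  step 3. node 2  ⊔preds=111  new=111  old=100  +wl: 
  step 4. node 3  ⊔preds=000  new=111  stable
  step 5. node 4  ⊔preds=000  new=111  old=001  +wl: 1,2
  step 6. node 5  ⊔preds=111  new=001  old=000  +wl: 4
  step 7. node 0  ⊔preds=110  new=011  stable
  step 8. node 1  ⊔preds=111  new=110  stable
  step 9. node 2  ⊔preds=111  new=111  stable
  step 10. node 4  ⊔preds=001  new=111  stable

Least fixpoint reached:
  node 0: 011
  node 1: 110
  node 2: 111
  node 3: 111
  node 4: 111
  node 5: 001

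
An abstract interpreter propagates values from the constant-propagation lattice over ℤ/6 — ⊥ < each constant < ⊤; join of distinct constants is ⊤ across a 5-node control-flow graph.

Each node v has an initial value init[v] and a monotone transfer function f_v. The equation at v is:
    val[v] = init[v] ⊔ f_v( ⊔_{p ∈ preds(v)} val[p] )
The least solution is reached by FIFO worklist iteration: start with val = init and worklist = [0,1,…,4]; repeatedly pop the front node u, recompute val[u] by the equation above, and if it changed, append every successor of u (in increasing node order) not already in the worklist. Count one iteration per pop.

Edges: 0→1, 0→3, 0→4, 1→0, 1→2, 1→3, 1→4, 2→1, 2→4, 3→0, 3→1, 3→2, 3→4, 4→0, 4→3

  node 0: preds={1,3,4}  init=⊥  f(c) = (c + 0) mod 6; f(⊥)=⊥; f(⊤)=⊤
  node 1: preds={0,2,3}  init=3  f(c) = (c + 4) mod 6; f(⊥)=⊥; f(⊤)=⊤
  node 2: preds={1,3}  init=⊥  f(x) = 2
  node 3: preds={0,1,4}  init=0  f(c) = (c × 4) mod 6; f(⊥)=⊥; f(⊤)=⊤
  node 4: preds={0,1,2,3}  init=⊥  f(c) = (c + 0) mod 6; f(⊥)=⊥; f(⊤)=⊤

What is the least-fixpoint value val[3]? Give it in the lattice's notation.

Iteration log — 9 steps:
  step 1. node 0  ⊔preds=⊤  new=⊤  old=⊥  +wl: 
  step 2. node 1  ⊔preds=⊤  new=⊤  old=3  +wl: 0
  step 3. node 2  ⊔preds=⊤  new=2  old=⊥  +wl: 1
  step 4. node 3  ⊔preds=⊤  new=⊤  old=0  +wl: 2
  step 5. node 4  ⊔preds=⊤  new=⊤  old=⊥  +wl: 3
  step 6. node 0  ⊔preds=⊤  new=⊤  stable
  step 7. node 1  ⊔preds=⊤  new=⊤  stable
  step 8. node 2  ⊔preds=⊤  new=2  stable
  step 9. node 3  ⊔preds=⊤  new=⊤  stable

Least fixpoint reached:
  node 0: ⊤
  node 1: ⊤
  node 2: 2
  node 3: ⊤
  node 4: ⊤

⊤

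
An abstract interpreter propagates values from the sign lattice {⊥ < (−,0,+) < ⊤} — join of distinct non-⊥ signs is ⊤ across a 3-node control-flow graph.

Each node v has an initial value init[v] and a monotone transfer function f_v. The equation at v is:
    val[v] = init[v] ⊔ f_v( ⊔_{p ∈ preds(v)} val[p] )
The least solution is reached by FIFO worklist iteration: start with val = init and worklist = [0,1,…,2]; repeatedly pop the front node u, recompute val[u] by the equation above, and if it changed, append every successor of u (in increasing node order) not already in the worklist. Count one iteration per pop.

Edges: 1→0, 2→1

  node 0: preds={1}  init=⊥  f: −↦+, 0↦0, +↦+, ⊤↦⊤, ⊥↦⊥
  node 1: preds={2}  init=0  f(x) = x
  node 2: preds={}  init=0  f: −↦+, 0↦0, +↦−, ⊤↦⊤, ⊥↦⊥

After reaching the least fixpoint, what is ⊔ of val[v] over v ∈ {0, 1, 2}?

Trace (3 dequeues):
  [1] u=0 | in 0 | out 0 | prev ⊥ | push {}
  [2] u=1 | in 0 | out 0 | ==
  [3] u=2 | in ⊥ | out 0 | ==

Converged values:
  [0] 0
  [1] 0
  [2] 0

0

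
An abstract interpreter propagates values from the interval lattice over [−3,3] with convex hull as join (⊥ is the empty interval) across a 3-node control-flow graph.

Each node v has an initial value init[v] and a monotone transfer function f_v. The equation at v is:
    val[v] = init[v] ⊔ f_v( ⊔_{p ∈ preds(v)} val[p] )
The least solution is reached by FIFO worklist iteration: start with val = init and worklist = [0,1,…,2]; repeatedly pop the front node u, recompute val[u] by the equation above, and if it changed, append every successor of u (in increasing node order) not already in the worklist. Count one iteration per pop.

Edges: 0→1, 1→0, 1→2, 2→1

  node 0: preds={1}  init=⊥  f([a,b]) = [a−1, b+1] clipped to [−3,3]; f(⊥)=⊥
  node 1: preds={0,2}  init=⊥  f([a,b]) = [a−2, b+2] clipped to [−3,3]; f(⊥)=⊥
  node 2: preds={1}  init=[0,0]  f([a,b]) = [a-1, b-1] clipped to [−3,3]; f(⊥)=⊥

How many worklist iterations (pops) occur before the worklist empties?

8

Worklist (8 pops):
  #1 pop 0: in=⊥ → ⊥ (no change)
  #2 pop 1: in=[0,0] → [-2,2] (was ⊥); enqueue [0]
  #3 pop 2: in=[-2,2] → [-3,1] (was [0,0]); enqueue [1]
  #4 pop 0: in=[-2,2] → [-3,3] (was ⊥); enqueue []
  #5 pop 1: in=[-3,3] → [-3,3] (was [-2,2]); enqueue [0,2]
  #6 pop 0: in=[-3,3] → [-3,3] (no change)
  #7 pop 2: in=[-3,3] → [-3,2] (was [-3,1]); enqueue [1]
  #8 pop 1: in=[-3,3] → [-3,3] (no change)

Fixpoint:
  val[0] = [-3,3]
  val[1] = [-3,3]
  val[2] = [-3,2]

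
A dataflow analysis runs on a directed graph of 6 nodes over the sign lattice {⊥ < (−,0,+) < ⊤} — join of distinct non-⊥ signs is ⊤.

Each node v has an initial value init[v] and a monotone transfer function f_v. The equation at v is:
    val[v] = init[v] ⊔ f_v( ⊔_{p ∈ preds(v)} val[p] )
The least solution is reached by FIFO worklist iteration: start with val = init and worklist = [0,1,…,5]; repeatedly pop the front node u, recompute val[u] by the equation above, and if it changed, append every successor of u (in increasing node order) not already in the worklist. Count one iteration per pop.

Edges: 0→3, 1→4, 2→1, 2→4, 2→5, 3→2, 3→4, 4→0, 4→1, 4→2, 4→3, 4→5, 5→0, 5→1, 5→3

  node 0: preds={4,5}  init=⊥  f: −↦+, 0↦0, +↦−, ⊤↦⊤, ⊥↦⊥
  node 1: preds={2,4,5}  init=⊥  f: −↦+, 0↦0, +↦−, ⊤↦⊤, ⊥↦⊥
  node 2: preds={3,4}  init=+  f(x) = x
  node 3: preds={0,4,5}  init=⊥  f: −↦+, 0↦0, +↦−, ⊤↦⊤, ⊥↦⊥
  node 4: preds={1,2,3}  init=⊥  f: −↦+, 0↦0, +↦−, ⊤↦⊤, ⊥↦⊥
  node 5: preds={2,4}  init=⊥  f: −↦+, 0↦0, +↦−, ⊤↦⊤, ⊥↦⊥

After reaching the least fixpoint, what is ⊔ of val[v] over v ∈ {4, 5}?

Worklist (14 pops):
  #1 pop 0: in=⊥ → ⊥ (no change)
  #2 pop 1: in=+ → − (was ⊥); enqueue []
  #3 pop 2: in=⊥ → + (no change)
  #4 pop 3: in=⊥ → ⊥ (no change)
  #5 pop 4: in=⊤ → ⊤ (was ⊥); enqueue [0,1,2,3]
  #6 pop 5: in=⊤ → ⊤ (was ⊥); enqueue []
  #7 pop 0: in=⊤ → ⊤ (was ⊥); enqueue []
  #8 pop 1: in=⊤ → ⊤ (was −); enqueue [4]
  #9 pop 2: in=⊤ → ⊤ (was +); enqueue [1,5]
  #10 pop 3: in=⊤ → ⊤ (was ⊥); enqueue [2]
  #11 pop 4: in=⊤ → ⊤ (no change)
  #12 pop 1: in=⊤ → ⊤ (no change)
  #13 pop 5: in=⊤ → ⊤ (no change)
  #14 pop 2: in=⊤ → ⊤ (no change)

Fixpoint:
  val[0] = ⊤
  val[1] = ⊤
  val[2] = ⊤
  val[3] = ⊤
  val[4] = ⊤
  val[5] = ⊤

⊤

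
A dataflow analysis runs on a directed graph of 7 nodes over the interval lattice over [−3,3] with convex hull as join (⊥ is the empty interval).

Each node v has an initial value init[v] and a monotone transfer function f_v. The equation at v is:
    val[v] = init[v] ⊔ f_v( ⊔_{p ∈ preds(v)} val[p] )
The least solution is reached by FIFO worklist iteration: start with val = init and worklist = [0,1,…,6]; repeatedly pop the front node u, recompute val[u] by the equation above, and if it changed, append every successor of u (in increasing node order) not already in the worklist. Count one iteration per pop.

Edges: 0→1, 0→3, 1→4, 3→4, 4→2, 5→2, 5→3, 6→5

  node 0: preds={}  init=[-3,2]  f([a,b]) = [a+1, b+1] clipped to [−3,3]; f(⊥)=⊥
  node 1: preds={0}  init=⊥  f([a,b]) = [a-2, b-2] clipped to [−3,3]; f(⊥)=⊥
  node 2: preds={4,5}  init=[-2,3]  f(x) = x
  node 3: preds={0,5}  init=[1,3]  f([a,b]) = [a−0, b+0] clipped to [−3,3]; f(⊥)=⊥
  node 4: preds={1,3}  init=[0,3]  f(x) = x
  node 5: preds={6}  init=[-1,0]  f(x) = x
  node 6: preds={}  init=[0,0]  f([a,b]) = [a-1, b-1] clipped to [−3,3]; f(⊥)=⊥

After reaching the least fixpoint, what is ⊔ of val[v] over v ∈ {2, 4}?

[-3,3]

Worklist (8 pops):
  #1 pop 0: in=⊥ → [-3,2] (no change)
  #2 pop 1: in=[-3,2] → [-3,0] (was ⊥); enqueue []
  #3 pop 2: in=[-1,3] → [-2,3] (no change)
  #4 pop 3: in=[-3,2] → [-3,3] (was [1,3]); enqueue []
  #5 pop 4: in=[-3,3] → [-3,3] (was [0,3]); enqueue [2]
  #6 pop 5: in=[0,0] → [-1,0] (no change)
  #7 pop 6: in=⊥ → [0,0] (no change)
  #8 pop 2: in=[-3,3] → [-3,3] (was [-2,3]); enqueue []

Fixpoint:
  val[0] = [-3,2]
  val[1] = [-3,0]
  val[2] = [-3,3]
  val[3] = [-3,3]
  val[4] = [-3,3]
  val[5] = [-1,0]
  val[6] = [0,0]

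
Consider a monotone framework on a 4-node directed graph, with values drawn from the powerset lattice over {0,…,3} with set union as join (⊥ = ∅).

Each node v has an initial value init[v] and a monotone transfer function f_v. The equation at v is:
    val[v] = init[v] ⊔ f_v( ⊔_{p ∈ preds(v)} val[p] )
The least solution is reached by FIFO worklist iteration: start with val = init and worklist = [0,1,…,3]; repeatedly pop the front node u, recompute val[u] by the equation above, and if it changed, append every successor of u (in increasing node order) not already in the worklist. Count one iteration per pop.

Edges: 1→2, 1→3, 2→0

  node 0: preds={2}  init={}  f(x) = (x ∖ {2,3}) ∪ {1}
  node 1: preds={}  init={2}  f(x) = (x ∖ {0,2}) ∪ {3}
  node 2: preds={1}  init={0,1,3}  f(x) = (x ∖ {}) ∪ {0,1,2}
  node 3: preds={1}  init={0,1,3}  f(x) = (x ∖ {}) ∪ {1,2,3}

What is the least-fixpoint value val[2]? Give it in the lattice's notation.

{0,1,2,3}

Trace (5 dequeues):
  [1] u=0 | in {0,1,3} | out {0,1} | prev {} | push {}
  [2] u=1 | in {} | out {2,3} | prev {2} | push {}
  [3] u=2 | in {2,3} | out {0,1,2,3} | prev {0,1,3} | push {0}
  [4] u=3 | in {2,3} | out {0,1,2,3} | prev {0,1,3} | push {}
  [5] u=0 | in {0,1,2,3} | out {0,1} | ==

Converged values:
  [0] {0,1}
  [1] {2,3}
  [2] {0,1,2,3}
  [3] {0,1,2,3}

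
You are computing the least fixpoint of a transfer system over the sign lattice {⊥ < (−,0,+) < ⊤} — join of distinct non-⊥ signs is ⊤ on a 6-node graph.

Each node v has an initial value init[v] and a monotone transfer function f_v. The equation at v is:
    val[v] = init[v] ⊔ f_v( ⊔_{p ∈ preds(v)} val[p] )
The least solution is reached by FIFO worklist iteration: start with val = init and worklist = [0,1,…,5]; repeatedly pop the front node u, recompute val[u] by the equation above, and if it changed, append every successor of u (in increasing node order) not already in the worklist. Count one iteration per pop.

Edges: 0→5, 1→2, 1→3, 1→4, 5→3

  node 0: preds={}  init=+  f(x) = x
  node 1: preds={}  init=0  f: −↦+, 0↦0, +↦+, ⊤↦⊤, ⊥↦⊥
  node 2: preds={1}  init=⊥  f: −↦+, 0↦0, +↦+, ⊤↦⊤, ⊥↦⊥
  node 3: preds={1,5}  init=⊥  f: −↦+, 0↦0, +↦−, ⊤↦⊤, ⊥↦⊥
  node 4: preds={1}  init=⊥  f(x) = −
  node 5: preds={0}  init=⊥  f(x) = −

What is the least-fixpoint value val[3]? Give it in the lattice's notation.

Trace (7 dequeues):
  [1] u=0 | in ⊥ | out + | ==
  [2] u=1 | in ⊥ | out 0 | ==
  [3] u=2 | in 0 | out 0 | prev ⊥ | push {}
  [4] u=3 | in 0 | out 0 | prev ⊥ | push {}
  [5] u=4 | in 0 | out − | prev ⊥ | push {}
  [6] u=5 | in + | out − | prev ⊥ | push {3}
  [7] u=3 | in ⊤ | out ⊤ | prev 0 | push {}

Converged values:
  [0] +
  [1] 0
  [2] 0
  [3] ⊤
  [4] −
  [5] −

⊤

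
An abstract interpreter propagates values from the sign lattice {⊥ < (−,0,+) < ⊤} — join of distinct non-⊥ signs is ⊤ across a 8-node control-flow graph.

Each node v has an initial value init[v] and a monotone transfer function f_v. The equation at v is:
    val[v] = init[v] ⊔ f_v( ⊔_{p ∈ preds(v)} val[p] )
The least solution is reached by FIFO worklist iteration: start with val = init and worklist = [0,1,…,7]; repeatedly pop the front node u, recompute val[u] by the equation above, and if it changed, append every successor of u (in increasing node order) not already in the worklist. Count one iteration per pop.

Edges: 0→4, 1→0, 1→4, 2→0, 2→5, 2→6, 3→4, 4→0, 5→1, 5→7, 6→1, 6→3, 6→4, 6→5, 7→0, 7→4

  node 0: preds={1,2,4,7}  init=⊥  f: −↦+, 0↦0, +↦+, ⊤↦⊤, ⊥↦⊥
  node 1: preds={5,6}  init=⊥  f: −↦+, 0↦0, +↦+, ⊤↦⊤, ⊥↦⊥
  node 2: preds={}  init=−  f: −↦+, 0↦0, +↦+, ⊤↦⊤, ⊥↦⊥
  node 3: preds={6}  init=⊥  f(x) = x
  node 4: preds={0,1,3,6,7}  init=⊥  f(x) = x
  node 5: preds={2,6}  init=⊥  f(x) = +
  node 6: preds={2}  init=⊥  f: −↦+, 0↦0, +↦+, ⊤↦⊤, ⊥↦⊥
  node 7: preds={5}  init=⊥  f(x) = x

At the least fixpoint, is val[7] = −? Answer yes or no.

Worklist (14 pops):
  #1 pop 0: in=− → + (was ⊥); enqueue []
  #2 pop 1: in=⊥ → ⊥ (no change)
  #3 pop 2: in=⊥ → − (no change)
  #4 pop 3: in=⊥ → ⊥ (no change)
  #5 pop 4: in=+ → + (was ⊥); enqueue [0]
  #6 pop 5: in=− → + (was ⊥); enqueue [1]
  #7 pop 6: in=− → + (was ⊥); enqueue [3,4,5]
  #8 pop 7: in=+ → + (was ⊥); enqueue []
  #9 pop 0: in=⊤ → ⊤ (was +); enqueue []
  #10 pop 1: in=+ → + (was ⊥); enqueue [0]
  #11 pop 3: in=+ → + (was ⊥); enqueue []
  #12 pop 4: in=⊤ → ⊤ (was +); enqueue []
  #13 pop 5: in=⊤ → + (no change)
  #14 pop 0: in=⊤ → ⊤ (no change)

Fixpoint:
  val[0] = ⊤
  val[1] = +
  val[2] = −
  val[3] = +
  val[4] = ⊤
  val[5] = +
  val[6] = +
  val[7] = +

no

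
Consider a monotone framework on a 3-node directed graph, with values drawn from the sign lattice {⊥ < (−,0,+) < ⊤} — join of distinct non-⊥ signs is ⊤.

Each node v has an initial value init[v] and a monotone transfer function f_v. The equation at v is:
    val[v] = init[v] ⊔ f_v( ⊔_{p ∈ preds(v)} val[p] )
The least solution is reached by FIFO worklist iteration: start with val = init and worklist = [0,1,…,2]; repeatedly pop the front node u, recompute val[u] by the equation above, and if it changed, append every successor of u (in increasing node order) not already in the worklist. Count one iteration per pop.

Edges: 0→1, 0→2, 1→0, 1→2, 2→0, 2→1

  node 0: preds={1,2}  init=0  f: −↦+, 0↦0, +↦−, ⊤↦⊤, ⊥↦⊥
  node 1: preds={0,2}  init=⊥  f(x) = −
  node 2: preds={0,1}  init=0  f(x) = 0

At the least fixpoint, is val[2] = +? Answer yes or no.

no

Worklist (6 pops):
  #1 pop 0: in=0 → 0 (no change)
  #2 pop 1: in=0 → − (was ⊥); enqueue [0]
  #3 pop 2: in=⊤ → 0 (no change)
  #4 pop 0: in=⊤ → ⊤ (was 0); enqueue [1,2]
  #5 pop 1: in=⊤ → − (no change)
  #6 pop 2: in=⊤ → 0 (no change)

Fixpoint:
  val[0] = ⊤
  val[1] = −
  val[2] = 0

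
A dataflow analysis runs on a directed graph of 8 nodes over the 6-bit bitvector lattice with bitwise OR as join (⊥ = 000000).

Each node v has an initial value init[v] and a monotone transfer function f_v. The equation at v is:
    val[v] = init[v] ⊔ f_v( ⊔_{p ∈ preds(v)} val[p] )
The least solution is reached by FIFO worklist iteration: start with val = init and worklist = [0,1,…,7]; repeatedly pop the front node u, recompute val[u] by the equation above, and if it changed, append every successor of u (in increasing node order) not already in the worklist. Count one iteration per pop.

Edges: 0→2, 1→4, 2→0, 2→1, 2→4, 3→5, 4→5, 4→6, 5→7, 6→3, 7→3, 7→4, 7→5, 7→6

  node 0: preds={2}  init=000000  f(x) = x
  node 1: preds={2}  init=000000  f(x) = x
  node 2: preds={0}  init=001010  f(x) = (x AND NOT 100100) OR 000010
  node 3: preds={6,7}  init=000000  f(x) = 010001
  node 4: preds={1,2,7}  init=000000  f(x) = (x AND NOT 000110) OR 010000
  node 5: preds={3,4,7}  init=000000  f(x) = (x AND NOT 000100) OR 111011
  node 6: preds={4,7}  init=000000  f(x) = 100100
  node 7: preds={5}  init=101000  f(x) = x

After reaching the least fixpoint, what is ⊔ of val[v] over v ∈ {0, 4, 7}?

111011

Trace (12 dequeues):
  [1] u=0 | in 001010 | out 001010 | prev 000000 | push {}
  [2] u=1 | in 001010 | out 001010 | prev 000000 | push {}
  [3] u=2 | in 001010 | out 001010 | ==
  [4] u=3 | in 101000 | out 010001 | prev 000000 | push {}
  [5] u=4 | in 101010 | out 111000 | prev 000000 | push {}
  [6] u=5 | in 111001 | out 111011 | prev 000000 | push {}
  [7] u=6 | in 111000 | out 100100 | prev 000000 | push {3}
  [8] u=7 | in 111011 | out 111011 | prev 101000 | push {4,5,6}
  [9] u=3 | in 111111 | out 010001 | ==
  [10] u=4 | in 111011 | out 111001 | prev 111000 | push {}
  [11] u=5 | in 111011 | out 111011 | ==
  [12] u=6 | in 111011 | out 100100 | ==

Converged values:
  [0] 001010
  [1] 001010
  [2] 001010
  [3] 010001
  [4] 111001
  [5] 111011
  [6] 100100
  [7] 111011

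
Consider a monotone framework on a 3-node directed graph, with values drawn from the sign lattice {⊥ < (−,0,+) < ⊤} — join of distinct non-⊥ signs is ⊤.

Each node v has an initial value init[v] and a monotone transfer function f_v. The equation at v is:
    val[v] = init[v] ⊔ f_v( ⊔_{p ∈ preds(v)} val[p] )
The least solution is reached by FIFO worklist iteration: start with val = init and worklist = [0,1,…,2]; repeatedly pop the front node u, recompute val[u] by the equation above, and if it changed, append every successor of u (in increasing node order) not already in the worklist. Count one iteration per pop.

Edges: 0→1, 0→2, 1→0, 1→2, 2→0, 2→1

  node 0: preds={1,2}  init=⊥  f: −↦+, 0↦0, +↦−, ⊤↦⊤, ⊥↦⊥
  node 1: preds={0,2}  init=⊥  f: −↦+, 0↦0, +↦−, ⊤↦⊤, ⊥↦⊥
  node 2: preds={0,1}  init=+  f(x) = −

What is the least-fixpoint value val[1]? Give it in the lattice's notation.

⊤

Worklist (6 pops):
  #1 pop 0: in=+ → − (was ⊥); enqueue []
  #2 pop 1: in=⊤ → ⊤ (was ⊥); enqueue [0]
  #3 pop 2: in=⊤ → ⊤ (was +); enqueue [1]
  #4 pop 0: in=⊤ → ⊤ (was −); enqueue [2]
  #5 pop 1: in=⊤ → ⊤ (no change)
  #6 pop 2: in=⊤ → ⊤ (no change)

Fixpoint:
  val[0] = ⊤
  val[1] = ⊤
  val[2] = ⊤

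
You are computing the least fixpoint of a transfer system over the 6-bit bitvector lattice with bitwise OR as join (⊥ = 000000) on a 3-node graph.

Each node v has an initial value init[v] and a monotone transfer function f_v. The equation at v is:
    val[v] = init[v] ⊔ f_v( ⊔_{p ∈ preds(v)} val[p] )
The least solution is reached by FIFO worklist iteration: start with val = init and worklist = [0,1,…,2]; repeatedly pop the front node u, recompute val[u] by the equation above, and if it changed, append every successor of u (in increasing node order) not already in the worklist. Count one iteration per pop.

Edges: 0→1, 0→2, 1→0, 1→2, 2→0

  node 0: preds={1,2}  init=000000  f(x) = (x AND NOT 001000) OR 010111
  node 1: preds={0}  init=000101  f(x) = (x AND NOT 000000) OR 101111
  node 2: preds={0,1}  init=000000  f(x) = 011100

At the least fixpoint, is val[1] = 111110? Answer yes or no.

Trace (6 dequeues):
  [1] u=0 | in 000101 | out 010111 | prev 000000 | push {}
  [2] u=1 | in 010111 | out 111111 | prev 000101 | push {0}
  [3] u=2 | in 111111 | out 011100 | prev 000000 | push {}
  [4] u=0 | in 111111 | out 110111 | prev 010111 | push {1,2}
  [5] u=1 | in 110111 | out 111111 | ==
  [6] u=2 | in 111111 | out 011100 | ==

Converged values:
  [0] 110111
  [1] 111111
  [2] 011100

no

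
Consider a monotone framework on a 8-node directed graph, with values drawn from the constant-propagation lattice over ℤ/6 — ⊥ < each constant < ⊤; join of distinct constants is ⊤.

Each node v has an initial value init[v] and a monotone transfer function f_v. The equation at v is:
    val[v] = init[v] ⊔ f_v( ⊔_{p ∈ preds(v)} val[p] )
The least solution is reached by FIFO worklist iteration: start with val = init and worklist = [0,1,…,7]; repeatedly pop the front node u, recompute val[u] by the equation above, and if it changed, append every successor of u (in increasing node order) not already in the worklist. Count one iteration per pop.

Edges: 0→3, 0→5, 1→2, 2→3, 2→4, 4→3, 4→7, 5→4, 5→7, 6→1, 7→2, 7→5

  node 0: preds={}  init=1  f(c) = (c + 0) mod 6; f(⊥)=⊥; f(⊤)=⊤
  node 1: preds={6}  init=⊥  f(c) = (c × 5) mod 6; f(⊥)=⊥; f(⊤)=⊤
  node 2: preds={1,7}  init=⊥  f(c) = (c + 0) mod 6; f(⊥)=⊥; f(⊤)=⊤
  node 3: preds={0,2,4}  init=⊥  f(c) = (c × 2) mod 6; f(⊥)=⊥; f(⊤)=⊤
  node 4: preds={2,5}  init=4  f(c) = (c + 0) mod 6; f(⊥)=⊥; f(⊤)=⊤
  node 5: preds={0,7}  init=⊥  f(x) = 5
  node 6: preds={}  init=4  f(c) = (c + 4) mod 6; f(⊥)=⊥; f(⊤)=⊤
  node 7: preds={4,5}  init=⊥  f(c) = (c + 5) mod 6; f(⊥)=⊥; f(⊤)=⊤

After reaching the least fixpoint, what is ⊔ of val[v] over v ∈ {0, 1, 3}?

⊤

Worklist (14 pops):
  #1 pop 0: in=⊥ → 1 (no change)
  #2 pop 1: in=4 → 2 (was ⊥); enqueue []
  #3 pop 2: in=2 → 2 (was ⊥); enqueue []
  #4 pop 3: in=⊤ → ⊤ (was ⊥); enqueue []
  #5 pop 4: in=2 → ⊤ (was 4); enqueue [3]
  #6 pop 5: in=1 → 5 (was ⊥); enqueue [4]
  #7 pop 6: in=⊥ → 4 (no change)
  #8 pop 7: in=⊤ → ⊤ (was ⊥); enqueue [2,5]
  #9 pop 3: in=⊤ → ⊤ (no change)
  #10 pop 4: in=⊤ → ⊤ (no change)
  #11 pop 2: in=⊤ → ⊤ (was 2); enqueue [3,4]
  #12 pop 5: in=⊤ → 5 (no change)
  #13 pop 3: in=⊤ → ⊤ (no change)
  #14 pop 4: in=⊤ → ⊤ (no change)

Fixpoint:
  val[0] = 1
  val[1] = 2
  val[2] = ⊤
  val[3] = ⊤
  val[4] = ⊤
  val[5] = 5
  val[6] = 4
  val[7] = ⊤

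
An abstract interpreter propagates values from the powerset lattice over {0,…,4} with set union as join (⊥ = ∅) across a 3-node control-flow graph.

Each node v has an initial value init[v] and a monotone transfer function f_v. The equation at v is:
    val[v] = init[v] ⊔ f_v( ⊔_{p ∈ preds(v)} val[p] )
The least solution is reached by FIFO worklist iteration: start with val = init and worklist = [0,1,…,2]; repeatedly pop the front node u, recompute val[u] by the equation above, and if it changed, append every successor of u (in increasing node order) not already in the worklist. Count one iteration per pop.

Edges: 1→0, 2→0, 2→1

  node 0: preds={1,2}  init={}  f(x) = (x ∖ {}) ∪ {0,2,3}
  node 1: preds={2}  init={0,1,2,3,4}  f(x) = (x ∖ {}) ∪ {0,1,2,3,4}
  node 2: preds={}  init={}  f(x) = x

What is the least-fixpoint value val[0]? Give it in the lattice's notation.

Trace (3 dequeues):
  [1] u=0 | in {0,1,2,3,4} | out {0,1,2,3,4} | prev {} | push {}
  [2] u=1 | in {} | out {0,1,2,3,4} | ==
  [3] u=2 | in {} | out {} | ==

Converged values:
  [0] {0,1,2,3,4}
  [1] {0,1,2,3,4}
  [2] {}

{0,1,2,3,4}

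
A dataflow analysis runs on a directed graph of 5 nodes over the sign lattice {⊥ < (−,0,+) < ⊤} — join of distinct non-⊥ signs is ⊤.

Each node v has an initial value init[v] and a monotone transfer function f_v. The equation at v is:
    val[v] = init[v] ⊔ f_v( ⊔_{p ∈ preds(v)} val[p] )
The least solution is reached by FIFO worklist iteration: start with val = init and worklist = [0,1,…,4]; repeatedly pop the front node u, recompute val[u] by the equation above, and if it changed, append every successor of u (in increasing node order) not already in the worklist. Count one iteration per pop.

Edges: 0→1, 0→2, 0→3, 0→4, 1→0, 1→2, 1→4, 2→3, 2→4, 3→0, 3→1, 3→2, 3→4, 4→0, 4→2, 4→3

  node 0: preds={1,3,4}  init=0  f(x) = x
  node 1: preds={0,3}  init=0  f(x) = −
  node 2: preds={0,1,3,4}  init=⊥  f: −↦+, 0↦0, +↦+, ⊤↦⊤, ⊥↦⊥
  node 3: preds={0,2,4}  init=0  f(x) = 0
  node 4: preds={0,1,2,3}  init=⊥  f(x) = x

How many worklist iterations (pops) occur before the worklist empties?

10

Trace (10 dequeues):
  [1] u=0 | in 0 | out 0 | ==
  [2] u=1 | in 0 | out ⊤ | prev 0 | push {0}
  [3] u=2 | in ⊤ | out ⊤ | prev ⊥ | push {}
  [4] u=3 | in ⊤ | out 0 | ==
  [5] u=4 | in ⊤ | out ⊤ | prev ⊥ | push {2,3}
  [6] u=0 | in ⊤ | out ⊤ | prev 0 | push {1,4}
  [7] u=2 | in ⊤ | out ⊤ | ==
  [8] u=3 | in ⊤ | out 0 | ==
  [9] u=1 | in ⊤ | out ⊤ | ==
  [10] u=4 | in ⊤ | out ⊤ | ==

Converged values:
  [0] ⊤
  [1] ⊤
  [2] ⊤
  [3] 0
  [4] ⊤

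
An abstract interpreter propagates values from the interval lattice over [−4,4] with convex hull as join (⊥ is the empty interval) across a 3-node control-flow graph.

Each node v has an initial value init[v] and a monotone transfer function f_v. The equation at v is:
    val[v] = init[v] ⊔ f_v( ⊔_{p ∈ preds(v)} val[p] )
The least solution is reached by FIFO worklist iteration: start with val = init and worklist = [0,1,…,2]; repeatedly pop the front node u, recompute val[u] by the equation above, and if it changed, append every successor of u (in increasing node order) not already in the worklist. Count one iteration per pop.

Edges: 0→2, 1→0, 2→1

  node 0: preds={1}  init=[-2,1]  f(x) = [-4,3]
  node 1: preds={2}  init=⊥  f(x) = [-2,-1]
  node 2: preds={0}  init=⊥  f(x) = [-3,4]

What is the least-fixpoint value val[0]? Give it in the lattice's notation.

Trace (5 dequeues):
  [1] u=0 | in ⊥ | out [-4,3] | prev [-2,1] | push {}
  [2] u=1 | in ⊥ | out [-2,-1] | prev ⊥ | push {0}
  [3] u=2 | in [-4,3] | out [-3,4] | prev ⊥ | push {1}
  [4] u=0 | in [-2,-1] | out [-4,3] | ==
  [5] u=1 | in [-3,4] | out [-2,-1] | ==

Converged values:
  [0] [-4,3]
  [1] [-2,-1]
  [2] [-3,4]

[-4,3]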